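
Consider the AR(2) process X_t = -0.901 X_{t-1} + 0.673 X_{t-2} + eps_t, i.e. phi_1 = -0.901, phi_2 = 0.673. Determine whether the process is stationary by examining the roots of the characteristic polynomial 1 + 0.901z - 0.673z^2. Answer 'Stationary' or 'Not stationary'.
\text{Not stationary}

The AR(p) characteristic polynomial is P(z) = 1 + 0.901z - 0.673z^2.
Stationarity requires all roots to lie outside the unit circle, i.e. |z| > 1 for every root.
Set 1 + (0.901) z + (-0.673) z^2 = 0, i.e. a z^2 + b z + c = 0 with a = -0.673, b = 0.901, c = 1.
Discriminant D = b^2 - 4ac = (0.901)^2 - 4*(-0.673)*1 = 0.811801 - (-2.692) = 3.503801.
D >= 0, so the roots are real: z = (-b +/- sqrt(D)) / (2a) = (-0.901 +/- 1.871844) / (-1.346).
  z_1 = (-0.901 + 1.871844) / (-1.346) = -0.7213,   |z_1| = 0.7213.
  z_2 = (-0.901 - 1.871844) / (-1.346) = 2.0601,   |z_2| = 2.0601.
Moduli of all roots: 0.7213, 2.0601.
All moduli strictly greater than 1? No.
Verdict: Not stationary.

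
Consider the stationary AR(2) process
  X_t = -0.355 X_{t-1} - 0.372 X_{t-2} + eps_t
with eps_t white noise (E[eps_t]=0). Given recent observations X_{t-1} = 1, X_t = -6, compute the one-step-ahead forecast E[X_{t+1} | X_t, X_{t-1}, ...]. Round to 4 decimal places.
E[X_{t+1} \mid \mathcal F_t] = 1.7580

For an AR(p) model X_t = c + sum_i phi_i X_{t-i} + eps_t, the
one-step-ahead conditional mean is
  E[X_{t+1} | X_t, ...] = c + sum_i phi_i X_{t+1-i}.
Substitute known values:
  E[X_{t+1} | ...] = (-0.355) * (-6) + (-0.372) * (1)
                   = 1.7580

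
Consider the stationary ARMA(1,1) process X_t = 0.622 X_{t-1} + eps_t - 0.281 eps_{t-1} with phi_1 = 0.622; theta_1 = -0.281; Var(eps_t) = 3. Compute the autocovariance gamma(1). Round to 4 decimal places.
\gamma(1) = 1.3769

Multiply the model equation by X_{t-k} and take expectations. With theta_0 = psi_0 = 1 and psi_j the MA(infinity) weights, this gives
  gamma(k) - sum_i phi_i gamma(k-i) = c_k,
  c_k = sigma^2 * sum_{j=k..q} theta_j psi_{j-k}   (c_k = 0 for k > q),
using gamma(-m) = gamma(m).
psi-weights needed (psi_j = theta_j + sum_i phi_i psi_{j-i}):
  psi_1 = theta_1 + phi_1 = -0.281 + (0.622) = 0.341
Right-hand sides:
  c_0 = sigma^2 (1 + theta_1 psi_1) = 3 * (1 + (-0.281)(0.341)) = 3 * 0.904179 = 2.712537
  c_1 = sigma^2 theta_1 = 3 * (-0.281) = -0.843
  c_2 = 0
Equations for k = 0 and k = 1 (AR order 1):
  gamma(0) = phi_1 gamma(1) + c_0
  gamma(1) = phi_1 gamma(0) + c_1
Substituting the second into the first: gamma(0) (1 - phi_1^2) = c_0 + phi_1 c_1, so
  gamma(0) = (c_0 + phi_1 c_1) / (1 - phi_1^2) = (2.712537 + (0.622)(-0.843)) / (1 - (0.622)^2) = 2.188191 / 0.613116 = 3.568967.
  gamma(1) = phi_1 gamma(0) + c_1 = (0.622)(3.568967) + (-0.843) = 1.376898.
Therefore gamma(1) = 1.3769 (to 4 decimal places).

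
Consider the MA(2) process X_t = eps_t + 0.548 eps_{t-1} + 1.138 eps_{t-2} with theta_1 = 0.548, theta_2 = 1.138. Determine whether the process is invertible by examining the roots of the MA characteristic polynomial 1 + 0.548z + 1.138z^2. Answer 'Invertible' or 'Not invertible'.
\text{Not invertible}

The MA(q) characteristic polynomial is P(z) = 1 + 0.548z + 1.138z^2.
Invertibility requires all roots to lie outside the unit circle, i.e. |z| > 1 for every root.
Set 1 + (0.548) z + (1.138) z^2 = 0, i.e. a z^2 + b z + c = 0 with a = 1.138, b = 0.548, c = 1.
Discriminant D = b^2 - 4ac = (0.548)^2 - 4*(1.138)*1 = 0.300304 - (4.552) = -4.251696.
D < 0, so the roots are the complex-conjugate pair z = (-b +/- i sqrt(-D)) / (2a) = -0.2408 +/- 0.906i.
For a conjugate pair |z|^2 = z * conj(z) = (product of roots) = c/a = 1/(1.138) = 0.878735, so |z| = sqrt(0.878735) = 0.9374 for both roots.
Moduli of all roots: 0.9374, 0.9374.
All moduli strictly greater than 1? No.
Verdict: Not invertible.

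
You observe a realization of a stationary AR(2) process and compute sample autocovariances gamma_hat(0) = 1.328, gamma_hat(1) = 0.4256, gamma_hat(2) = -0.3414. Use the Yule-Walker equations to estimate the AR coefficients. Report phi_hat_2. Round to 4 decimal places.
\hat\phi_{2} = -0.4010

The Yule-Walker equations for an AR(p) process read, in matrix form,
  Gamma_p phi = r_p,   with   (Gamma_p)_{ij} = gamma(|i - j|),
                       (r_p)_i = gamma(i),   i,j = 1..p.
Substitute the sample gammas (Toeplitz matrix and right-hand side of size 2):
  Gamma_p = [[1.328, 0.4256], [0.4256, 1.328]]
  r_p     = [0.4256, -0.3414]
Written out:
  1.328 phi_1 + 0.4256 phi_2 = 0.4256
  0.4256 phi_1 + 1.328 phi_2 = -0.3414
Solve by Cramer's rule:
  det = gamma(0)^2 - gamma(1)^2 = (1.328)^2 - (0.4256)^2 = 1.763584 - 0.18113536 = 1.58244864
  phi_hat_1 = [gamma(1) gamma(0) - gamma(1) gamma(2)] / det = [(0.4256)(1.328) - (0.4256)(-0.3414)] / 1.58244864 = 0.71049664 / 1.58244864 = 0.449
  phi_hat_2 = [gamma(0) gamma(2) - gamma(1)^2] / det = [(1.328)(-0.3414) - (0.4256)^2] / 1.58244864 = -0.63451456 / 1.58244864 = -0.401
So phi_hat = [0.4490, -0.4010].
Therefore phi_hat_2 = -0.4010.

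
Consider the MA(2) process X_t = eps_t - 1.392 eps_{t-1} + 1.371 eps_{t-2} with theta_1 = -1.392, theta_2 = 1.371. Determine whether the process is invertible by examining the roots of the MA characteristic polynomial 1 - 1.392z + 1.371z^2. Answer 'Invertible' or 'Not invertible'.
\text{Not invertible}

The MA(q) characteristic polynomial is P(z) = 1 - 1.392z + 1.371z^2.
Invertibility requires all roots to lie outside the unit circle, i.e. |z| > 1 for every root.
Set 1 + (-1.392) z + (1.371) z^2 = 0, i.e. a z^2 + b z + c = 0 with a = 1.371, b = -1.392, c = 1.
Discriminant D = b^2 - 4ac = (-1.392)^2 - 4*(1.371)*1 = 1.937664 - (5.484) = -3.546336.
D < 0, so the roots are the complex-conjugate pair z = (-b +/- i sqrt(-D)) / (2a) = 0.5077 +/- 0.6868i.
For a conjugate pair |z|^2 = z * conj(z) = (product of roots) = c/a = 1/(1.371) = 0.729395, so |z| = sqrt(0.729395) = 0.854 for both roots.
Moduli of all roots: 0.8540, 0.8540.
All moduli strictly greater than 1? No.
Verdict: Not invertible.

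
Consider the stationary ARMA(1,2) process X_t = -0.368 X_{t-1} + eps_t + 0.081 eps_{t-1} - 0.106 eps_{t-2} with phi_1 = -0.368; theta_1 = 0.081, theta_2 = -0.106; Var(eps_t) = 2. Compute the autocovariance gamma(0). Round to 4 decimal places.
\gamma(0) = 2.1647

Multiply the model equation by X_{t-k} and take expectations. With theta_0 = psi_0 = 1 and psi_j the MA(infinity) weights, this gives
  gamma(k) - sum_i phi_i gamma(k-i) = c_k,
  c_k = sigma^2 * sum_{j=k..q} theta_j psi_{j-k}   (c_k = 0 for k > q),
using gamma(-m) = gamma(m).
psi-weights needed (psi_j = theta_j + sum_i phi_i psi_{j-i}):
  psi_1 = theta_1 + phi_1 = 0.081 + (-0.368) = -0.287
  psi_2 = theta_2 + phi_1 psi_1 = -0.106 + (-0.368)(-0.287) = -0.000384
Right-hand sides:
  c_0 = sigma^2 (1 + theta_1 psi_1 + theta_2 psi_2) = 2 * (1 + (0.081)(-0.287) + (-0.106)(-0.000384)) = 2 * 0.976794 = 1.953587
  c_1 = sigma^2 (theta_1 + theta_2 psi_1) = 2 * (0.081 + (-0.106)(-0.287)) = 0.222844
  c_2 = sigma^2 theta_2 = 2 * (-0.106) = -0.212
Equations for k = 0 and k = 1 (AR order 1):
  gamma(0) = phi_1 gamma(1) + c_0
  gamma(1) = phi_1 gamma(0) + c_1
Substituting the second into the first: gamma(0) (1 - phi_1^2) = c_0 + phi_1 c_1, so
  gamma(0) = (c_0 + phi_1 c_1) / (1 - phi_1^2) = (1.953587 + (-0.368)(0.222844)) / (1 - (-0.368)^2) = 1.871581 / 0.864576 = 2.164738.
Therefore gamma(0) = 2.1647 (to 4 decimal places).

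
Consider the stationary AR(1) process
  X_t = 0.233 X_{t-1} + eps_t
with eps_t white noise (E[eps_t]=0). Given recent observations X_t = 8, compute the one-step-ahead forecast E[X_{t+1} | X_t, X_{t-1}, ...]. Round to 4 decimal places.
E[X_{t+1} \mid \mathcal F_t] = 1.8640

For an AR(p) model X_t = c + sum_i phi_i X_{t-i} + eps_t, the
one-step-ahead conditional mean is
  E[X_{t+1} | X_t, ...] = c + sum_i phi_i X_{t+1-i}.
Substitute known values:
  E[X_{t+1} | ...] = (0.233) * (8)
                   = 1.8640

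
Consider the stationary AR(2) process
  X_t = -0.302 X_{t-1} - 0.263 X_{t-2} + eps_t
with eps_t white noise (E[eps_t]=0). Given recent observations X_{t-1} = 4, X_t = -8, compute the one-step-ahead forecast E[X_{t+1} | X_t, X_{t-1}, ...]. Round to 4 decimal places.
E[X_{t+1} \mid \mathcal F_t] = 1.3640

For an AR(p) model X_t = c + sum_i phi_i X_{t-i} + eps_t, the
one-step-ahead conditional mean is
  E[X_{t+1} | X_t, ...] = c + sum_i phi_i X_{t+1-i}.
Substitute known values:
  E[X_{t+1} | ...] = (-0.302) * (-8) + (-0.263) * (4)
                   = 1.3640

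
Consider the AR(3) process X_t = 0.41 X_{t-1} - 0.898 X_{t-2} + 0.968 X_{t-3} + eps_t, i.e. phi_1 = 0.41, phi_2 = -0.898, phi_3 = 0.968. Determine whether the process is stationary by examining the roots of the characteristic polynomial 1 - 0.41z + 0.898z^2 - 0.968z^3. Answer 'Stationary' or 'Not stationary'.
\text{Not stationary}

The AR(p) characteristic polynomial is P(z) = 1 - 0.41z + 0.898z^2 - 0.968z^3.
Stationarity requires all roots to lie outside the unit circle, i.e. |z| > 1 for every root.
Degree 3: look for a simple real root z0 first, then factor out (1 - z/z0) and solve the remaining quadratic.
Testing z0 = 1.25: P(1.25) = 1 + (-0.41)(1.25) + (0.898)(1.25)^2 + (-0.968)(1.25)^3
  = 1 + (-0.5125) + (1.403125) + (-1.890625) = 0.  So z_0 = 1.25 is a root, |z_0| = 1.25.
Divide out the factor (1 - 0.8 z) = (1 - z/z0) (since 1/z0 = 0.8):
  P(z) = (1 - 0.8 z)(1 + (0.39) z + (1.21) z^2)
  [check: z-coef 0.39 - (0.8) = -0.41; z^2-coef 1.21 - (0.8)(0.39) = 0.898; z^3-coef -(0.8)(1.21) = -0.968.]
Remaining roots from the quadratic factor 1 + (0.39) z + (1.21) z^2:
  Set 1 + (0.39) z + (1.21) z^2 = 0, i.e. a z^2 + b z + c = 0 with a = 1.21, b = 0.39, c = 1.
  Discriminant D = b^2 - 4ac = (0.39)^2 - 4*(1.21)*1 = 0.1521 - (4.84) = -4.6879.
  D < 0, so the roots are the complex-conjugate pair z = (-b +/- i sqrt(-D)) / (2a) = -0.1612 +/- 0.8947i.
  For a conjugate pair |z|^2 = z * conj(z) = (product of roots) = c/a = 1/(1.21) = 0.826446, so |z| = sqrt(0.826446) = 0.9091 for both roots.
Moduli of all roots: 1.2500, 0.9091, 0.9091.
All moduli strictly greater than 1? No.
Verdict: Not stationary.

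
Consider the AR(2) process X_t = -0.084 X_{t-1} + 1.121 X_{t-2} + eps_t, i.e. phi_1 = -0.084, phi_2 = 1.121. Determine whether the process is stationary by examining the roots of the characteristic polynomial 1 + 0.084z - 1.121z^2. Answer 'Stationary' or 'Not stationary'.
\text{Not stationary}

The AR(p) characteristic polynomial is P(z) = 1 + 0.084z - 1.121z^2.
Stationarity requires all roots to lie outside the unit circle, i.e. |z| > 1 for every root.
Set 1 + (0.084) z + (-1.121) z^2 = 0, i.e. a z^2 + b z + c = 0 with a = -1.121, b = 0.084, c = 1.
Discriminant D = b^2 - 4ac = (0.084)^2 - 4*(-1.121)*1 = 0.007056 - (-4.484) = 4.491056.
D >= 0, so the roots are real: z = (-b +/- sqrt(D)) / (2a) = (-0.084 +/- 2.119211) / (-2.242).
  z_1 = (-0.084 + 2.119211) / (-2.242) = -0.9078,   |z_1| = 0.9078.
  z_2 = (-0.084 - 2.119211) / (-2.242) = 0.9827,   |z_2| = 0.9827.
Moduli of all roots: 0.9078, 0.9827.
All moduli strictly greater than 1? No.
Verdict: Not stationary.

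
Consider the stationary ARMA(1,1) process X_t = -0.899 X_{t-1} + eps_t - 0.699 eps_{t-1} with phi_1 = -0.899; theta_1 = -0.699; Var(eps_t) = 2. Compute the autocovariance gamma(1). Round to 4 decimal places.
\gamma(1) = -27.1345

Multiply the model equation by X_{t-k} and take expectations. With theta_0 = psi_0 = 1 and psi_j the MA(infinity) weights, this gives
  gamma(k) - sum_i phi_i gamma(k-i) = c_k,
  c_k = sigma^2 * sum_{j=k..q} theta_j psi_{j-k}   (c_k = 0 for k > q),
using gamma(-m) = gamma(m).
psi-weights needed (psi_j = theta_j + sum_i phi_i psi_{j-i}):
  psi_1 = theta_1 + phi_1 = -0.699 + (-0.899) = -1.598
Right-hand sides:
  c_0 = sigma^2 (1 + theta_1 psi_1) = 2 * (1 + (-0.699)(-1.598)) = 2 * 2.117002 = 4.234004
  c_1 = sigma^2 theta_1 = 2 * (-0.699) = -1.398
  c_2 = 0
Equations for k = 0 and k = 1 (AR order 1):
  gamma(0) = phi_1 gamma(1) + c_0
  gamma(1) = phi_1 gamma(0) + c_1
Substituting the second into the first: gamma(0) (1 - phi_1^2) = c_0 + phi_1 c_1, so
  gamma(0) = (c_0 + phi_1 c_1) / (1 - phi_1^2) = (4.234004 + (-0.899)(-1.398)) / (1 - (-0.899)^2) = 5.490806 / 0.191799 = 28.627918.
  gamma(1) = phi_1 gamma(0) + c_1 = (-0.899)(28.627918) + (-1.398) = -27.134498.
Therefore gamma(1) = -27.1345 (to 4 decimal places).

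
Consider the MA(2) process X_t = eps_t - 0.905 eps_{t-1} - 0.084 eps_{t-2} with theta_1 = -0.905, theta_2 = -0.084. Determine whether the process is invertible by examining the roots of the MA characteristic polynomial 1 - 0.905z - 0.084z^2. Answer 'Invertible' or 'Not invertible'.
\text{Invertible}

The MA(q) characteristic polynomial is P(z) = 1 - 0.905z - 0.084z^2.
Invertibility requires all roots to lie outside the unit circle, i.e. |z| > 1 for every root.
Set 1 + (-0.905) z + (-0.084) z^2 = 0, i.e. a z^2 + b z + c = 0 with a = -0.084, b = -0.905, c = 1.
Discriminant D = b^2 - 4ac = (-0.905)^2 - 4*(-0.084)*1 = 0.819025 - (-0.336) = 1.155025.
D >= 0, so the roots are real: z = (-b +/- sqrt(D)) / (2a) = (0.905 +/- 1.074721) / (-0.168).
  z_1 = (0.905 + 1.074721) / (-0.168) = -11.7841,   |z_1| = 11.7841.
  z_2 = (0.905 - 1.074721) / (-0.168) = 1.0102,   |z_2| = 1.0102.
Moduli of all roots: 11.7841, 1.0102.
All moduli strictly greater than 1? Yes.
Verdict: Invertible.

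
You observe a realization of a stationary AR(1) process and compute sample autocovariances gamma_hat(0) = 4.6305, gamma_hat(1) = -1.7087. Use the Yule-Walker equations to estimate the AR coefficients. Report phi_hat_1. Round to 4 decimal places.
\hat\phi_{1} = -0.3690

The Yule-Walker equations for an AR(p) process read, in matrix form,
  Gamma_p phi = r_p,   with   (Gamma_p)_{ij} = gamma(|i - j|),
                       (r_p)_i = gamma(i),   i,j = 1..p.
Substitute the sample gammas (Toeplitz matrix and right-hand side of size 1):
  Gamma_p = [[4.6305]]
  r_p     = [-1.7087]
With p = 1 this is the single equation gamma(0) phi_1 = gamma(1):
  phi_hat_1 = gamma(1) / gamma(0) = -1.7087 / 4.6305 = -0.3690.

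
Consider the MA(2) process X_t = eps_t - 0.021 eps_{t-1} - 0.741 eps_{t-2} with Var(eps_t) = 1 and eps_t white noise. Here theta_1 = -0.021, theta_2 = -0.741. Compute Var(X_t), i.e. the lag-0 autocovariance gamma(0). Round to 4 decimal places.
\gamma(0) = 1.5495

For an MA(q) process X_t = eps_t + sum_i theta_i eps_{t-i} with
Var(eps_t) = sigma^2, the variance is
  gamma(0) = sigma^2 * (1 + sum_i theta_i^2).
  sum_i theta_i^2 = (-0.021)^2 + (-0.741)^2 = 0.000441 + 0.549081 = 0.549522.
  gamma(0) = 1 * (1 + 0.549522) = 1 * 1.549522 = 1.549522, which rounds to 1.5495.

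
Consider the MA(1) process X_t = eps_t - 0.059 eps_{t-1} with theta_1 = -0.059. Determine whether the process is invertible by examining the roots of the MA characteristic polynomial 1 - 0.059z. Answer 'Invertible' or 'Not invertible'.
\text{Invertible}

The MA(q) characteristic polynomial is P(z) = 1 - 0.059z.
Invertibility requires all roots to lie outside the unit circle, i.e. |z| > 1 for every root.
This is linear in z: 1 + (-0.059) z = 0  =>  z = -1/(-0.059) = 16.949153,  |z| = 16.949153.
Moduli of all roots: 16.9492.
All moduli strictly greater than 1? Yes.
Verdict: Invertible.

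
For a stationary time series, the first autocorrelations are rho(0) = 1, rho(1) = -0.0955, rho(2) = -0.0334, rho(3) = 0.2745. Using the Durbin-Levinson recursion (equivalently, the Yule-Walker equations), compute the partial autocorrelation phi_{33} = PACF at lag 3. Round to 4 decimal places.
\phi_{33} = 0.2700

The PACF at lag k is phi_{kk}, the last component of the solution
to the Yule-Walker system G_k phi = r_k where
  (G_k)_{ij} = rho(|i - j|), (r_k)_i = rho(i), i,j = 1..k.
Equivalently, Durbin-Levinson gives phi_{kk} iteratively:
  phi_{11} = rho(1)
  phi_{kk} = [rho(k) - sum_{j=1..k-1} phi_{k-1,j} rho(k-j)]
            / [1 - sum_{j=1..k-1} phi_{k-1,j} rho(j)],
  phi_{k,j} = phi_{k-1,j} - phi_{kk} phi_{k-1,k-j},  j = 1..k-1.
Step k = 1:
  phi_11 = rho(1) = -0.0955.
Step k = 2:
  phi_22 = [rho(2) - phi_11 rho(1)] / [1 - phi_11 rho(1)] = [-0.0334 - (-0.0955)(-0.0955)] / [1 - (-0.0955)(-0.0955)]
         = -0.04252025 / 0.99087975 = -0.042912.
  Update: phi_21 = phi_11 - phi_22 phi_11 = -0.0955 - (-0.042912)(-0.0955) = -0.099598.
Step k = 3:
  phi_33 = [rho(3) - phi_21 rho(2) - phi_22 rho(1)] / [1 - phi_21 rho(1) - phi_22 rho(2)]
    numerator   = 0.2745 - (-0.099598)(-0.0334) - (-0.042912)(-0.0955) = 0.26707537
    denominator = 1 - (-0.099598)(-0.0955) - (-0.042912)(-0.0334) = 0.98905514
  phi_33 = 0.26707537 / 0.98905514 = 0.27.
Therefore phi_{33} = 0.2700.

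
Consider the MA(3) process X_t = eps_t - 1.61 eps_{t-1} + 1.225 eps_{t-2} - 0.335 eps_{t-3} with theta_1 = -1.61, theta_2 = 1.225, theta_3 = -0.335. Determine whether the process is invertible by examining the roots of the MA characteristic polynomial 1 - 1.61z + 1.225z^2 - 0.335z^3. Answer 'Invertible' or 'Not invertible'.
\text{Invertible}

The MA(q) characteristic polynomial is P(z) = 1 - 1.61z + 1.225z^2 - 0.335z^3.
Invertibility requires all roots to lie outside the unit circle, i.e. |z| > 1 for every root.
Degree 3: look for a simple real root z0 first, then factor out (1 - z/z0) and solve the remaining quadratic.
Testing z0 = 2: P(2) = 1 + (-1.61)(2) + (1.225)(2)^2 + (-0.335)(2)^3
  = 1 + (-3.22) + (4.9) + (-2.68) = 0.  So z_0 = 2 is a root, |z_0| = 2.
Divide out the factor (1 - 0.5 z) = (1 - z/z0) (since 1/z0 = 0.5):
  P(z) = (1 - 0.5 z)(1 + (-1.11) z + (0.67) z^2)
  [check: z-coef -1.11 - (0.5) = -1.61; z^2-coef 0.67 - (0.5)(-1.11) = 1.225; z^3-coef -(0.5)(0.67) = -0.335.]
Remaining roots from the quadratic factor 1 + (-1.11) z + (0.67) z^2:
  Set 1 + (-1.11) z + (0.67) z^2 = 0, i.e. a z^2 + b z + c = 0 with a = 0.67, b = -1.11, c = 1.
  Discriminant D = b^2 - 4ac = (-1.11)^2 - 4*(0.67)*1 = 1.2321 - (2.68) = -1.4479.
  D < 0, so the roots are the complex-conjugate pair z = (-b +/- i sqrt(-D)) / (2a) = 0.8284 +/- 0.898i.
  For a conjugate pair |z|^2 = z * conj(z) = (product of roots) = c/a = 1/(0.67) = 1.492537, so |z| = sqrt(1.492537) = 1.2217 for both roots.
Moduli of all roots: 2.0000, 1.2217, 1.2217.
All moduli strictly greater than 1? Yes.
Verdict: Invertible.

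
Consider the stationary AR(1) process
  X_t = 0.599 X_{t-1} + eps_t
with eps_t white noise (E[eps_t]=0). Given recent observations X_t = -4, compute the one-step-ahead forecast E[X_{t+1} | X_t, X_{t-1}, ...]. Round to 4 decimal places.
E[X_{t+1} \mid \mathcal F_t] = -2.3960

For an AR(p) model X_t = c + sum_i phi_i X_{t-i} + eps_t, the
one-step-ahead conditional mean is
  E[X_{t+1} | X_t, ...] = c + sum_i phi_i X_{t+1-i}.
Substitute known values:
  E[X_{t+1} | ...] = (0.599) * (-4)
                   = -2.3960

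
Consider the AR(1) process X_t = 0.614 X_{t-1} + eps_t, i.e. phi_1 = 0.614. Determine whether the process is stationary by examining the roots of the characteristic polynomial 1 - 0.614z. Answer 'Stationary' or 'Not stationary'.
\text{Stationary}

The AR(p) characteristic polynomial is P(z) = 1 - 0.614z.
Stationarity requires all roots to lie outside the unit circle, i.e. |z| > 1 for every root.
This is linear in z: 1 + (-0.614) z = 0  =>  z = -1/(-0.614) = 1.628664,  |z| = 1.628664.
Moduli of all roots: 1.6287.
All moduli strictly greater than 1? Yes.
Verdict: Stationary.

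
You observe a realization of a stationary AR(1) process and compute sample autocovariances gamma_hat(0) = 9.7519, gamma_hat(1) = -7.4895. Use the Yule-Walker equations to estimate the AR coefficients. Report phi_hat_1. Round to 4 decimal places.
\hat\phi_{1} = -0.7680

The Yule-Walker equations for an AR(p) process read, in matrix form,
  Gamma_p phi = r_p,   with   (Gamma_p)_{ij} = gamma(|i - j|),
                       (r_p)_i = gamma(i),   i,j = 1..p.
Substitute the sample gammas (Toeplitz matrix and right-hand side of size 1):
  Gamma_p = [[9.7519]]
  r_p     = [-7.4895]
With p = 1 this is the single equation gamma(0) phi_1 = gamma(1):
  phi_hat_1 = gamma(1) / gamma(0) = -7.4895 / 9.7519 = -0.7680.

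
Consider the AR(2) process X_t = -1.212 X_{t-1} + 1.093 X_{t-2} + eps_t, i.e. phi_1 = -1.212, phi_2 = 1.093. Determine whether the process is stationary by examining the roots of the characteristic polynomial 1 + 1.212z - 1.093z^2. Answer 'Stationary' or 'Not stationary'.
\text{Not stationary}

The AR(p) characteristic polynomial is P(z) = 1 + 1.212z - 1.093z^2.
Stationarity requires all roots to lie outside the unit circle, i.e. |z| > 1 for every root.
Set 1 + (1.212) z + (-1.093) z^2 = 0, i.e. a z^2 + b z + c = 0 with a = -1.093, b = 1.212, c = 1.
Discriminant D = b^2 - 4ac = (1.212)^2 - 4*(-1.093)*1 = 1.468944 - (-4.372) = 5.840944.
D >= 0, so the roots are real: z = (-b +/- sqrt(D)) / (2a) = (-1.212 +/- 2.416805) / (-2.186).
  z_1 = (-1.212 + 2.416805) / (-2.186) = -0.5511,   |z_1| = 0.5511.
  z_2 = (-1.212 - 2.416805) / (-2.186) = 1.66,   |z_2| = 1.66.
Moduli of all roots: 0.5511, 1.6600.
All moduli strictly greater than 1? No.
Verdict: Not stationary.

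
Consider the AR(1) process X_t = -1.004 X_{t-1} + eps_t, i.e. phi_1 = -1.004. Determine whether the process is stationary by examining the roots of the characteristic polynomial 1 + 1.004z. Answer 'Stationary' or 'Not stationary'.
\text{Not stationary}

The AR(p) characteristic polynomial is P(z) = 1 + 1.004z.
Stationarity requires all roots to lie outside the unit circle, i.e. |z| > 1 for every root.
This is linear in z: 1 + (1.004) z = 0  =>  z = -1/(1.004) = -0.996016,  |z| = 0.996016.
Moduli of all roots: 0.9960.
All moduli strictly greater than 1? No.
Verdict: Not stationary.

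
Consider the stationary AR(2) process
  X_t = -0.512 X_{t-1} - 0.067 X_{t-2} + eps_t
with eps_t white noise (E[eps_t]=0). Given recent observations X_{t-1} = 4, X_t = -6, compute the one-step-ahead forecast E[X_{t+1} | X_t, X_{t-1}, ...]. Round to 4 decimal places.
E[X_{t+1} \mid \mathcal F_t] = 2.8040

For an AR(p) model X_t = c + sum_i phi_i X_{t-i} + eps_t, the
one-step-ahead conditional mean is
  E[X_{t+1} | X_t, ...] = c + sum_i phi_i X_{t+1-i}.
Substitute known values:
  E[X_{t+1} | ...] = (-0.512) * (-6) + (-0.067) * (4)
                   = 2.8040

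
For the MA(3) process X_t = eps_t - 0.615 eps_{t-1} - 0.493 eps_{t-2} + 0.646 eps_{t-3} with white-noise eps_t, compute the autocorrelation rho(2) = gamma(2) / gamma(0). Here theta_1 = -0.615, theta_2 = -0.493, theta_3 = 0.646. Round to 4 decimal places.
\rho(2) = -0.4367

For an MA(q) process with theta_0 = 1, the autocovariance is
  gamma(k) = sigma^2 * sum_{i=0..q-k} theta_i * theta_{i+k},
and rho(k) = gamma(k) / gamma(0). Sigma^2 cancels.
  numerator   = (1)*(-0.493) + (-0.615)*(0.646) = -0.89029.
  denominator = (1)^2 + (-0.615)^2 + (-0.493)^2 + (0.646)^2 = 2.03859.
  rho(2) = -0.89029 / 2.03859 = -0.4367.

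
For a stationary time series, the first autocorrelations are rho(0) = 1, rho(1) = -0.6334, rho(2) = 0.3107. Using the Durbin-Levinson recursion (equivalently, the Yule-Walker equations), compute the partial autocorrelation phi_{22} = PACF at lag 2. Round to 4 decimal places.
\phi_{22} = -0.1511

The PACF at lag k is phi_{kk}, the last component of the solution
to the Yule-Walker system G_k phi = r_k where
  (G_k)_{ij} = rho(|i - j|), (r_k)_i = rho(i), i,j = 1..k.
Equivalently, Durbin-Levinson gives phi_{kk} iteratively:
  phi_{11} = rho(1)
  phi_{kk} = [rho(k) - sum_{j=1..k-1} phi_{k-1,j} rho(k-j)]
            / [1 - sum_{j=1..k-1} phi_{k-1,j} rho(j)],
  phi_{k,j} = phi_{k-1,j} - phi_{kk} phi_{k-1,k-j},  j = 1..k-1.
Step k = 1:
  phi_11 = rho(1) = -0.6334.
Step k = 2:
  phi_22 = [rho(2) - phi_11 rho(1)] / [1 - phi_11 rho(1)] = [0.3107 - (-0.6334)(-0.6334)] / [1 - (-0.6334)(-0.6334)]
         = -0.09049556 / 0.59880444 = -0.1511.
Therefore phi_{22} = -0.1511.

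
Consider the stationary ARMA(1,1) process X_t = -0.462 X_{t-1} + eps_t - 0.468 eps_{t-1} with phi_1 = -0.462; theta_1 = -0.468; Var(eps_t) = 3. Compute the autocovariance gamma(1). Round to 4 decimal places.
\gamma(1) = -4.3141

Multiply the model equation by X_{t-k} and take expectations. With theta_0 = psi_0 = 1 and psi_j the MA(infinity) weights, this gives
  gamma(k) - sum_i phi_i gamma(k-i) = c_k,
  c_k = sigma^2 * sum_{j=k..q} theta_j psi_{j-k}   (c_k = 0 for k > q),
using gamma(-m) = gamma(m).
psi-weights needed (psi_j = theta_j + sum_i phi_i psi_{j-i}):
  psi_1 = theta_1 + phi_1 = -0.468 + (-0.462) = -0.93
Right-hand sides:
  c_0 = sigma^2 (1 + theta_1 psi_1) = 3 * (1 + (-0.468)(-0.93)) = 3 * 1.43524 = 4.30572
  c_1 = sigma^2 theta_1 = 3 * (-0.468) = -1.404
  c_2 = 0
Equations for k = 0 and k = 1 (AR order 1):
  gamma(0) = phi_1 gamma(1) + c_0
  gamma(1) = phi_1 gamma(0) + c_1
Substituting the second into the first: gamma(0) (1 - phi_1^2) = c_0 + phi_1 c_1, so
  gamma(0) = (c_0 + phi_1 c_1) / (1 - phi_1^2) = (4.30572 + (-0.462)(-1.404)) / (1 - (-0.462)^2) = 4.954368 / 0.786556 = 6.298812.
  gamma(1) = phi_1 gamma(0) + c_1 = (-0.462)(6.298812) + (-1.404) = -4.314051.
Therefore gamma(1) = -4.3141 (to 4 decimal places).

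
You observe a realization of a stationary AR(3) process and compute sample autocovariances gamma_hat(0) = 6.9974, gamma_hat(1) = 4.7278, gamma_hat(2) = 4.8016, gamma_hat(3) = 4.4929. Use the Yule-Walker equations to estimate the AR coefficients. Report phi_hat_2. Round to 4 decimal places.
\hat\phi_{2} = 0.3450

The Yule-Walker equations for an AR(p) process read, in matrix form,
  Gamma_p phi = r_p,   with   (Gamma_p)_{ij} = gamma(|i - j|),
                       (r_p)_i = gamma(i),   i,j = 1..p.
Substitute the sample gammas (Toeplitz matrix and right-hand side of size 3):
  Gamma_p = [[6.9974, 4.7278, 4.8016], [4.7278, 6.9974, 4.7278], [4.8016, 4.7278, 6.9974]]
  r_p     = [4.7278, 4.8016, 4.4929]
Written out (R1..R3):
  (R1) 6.9974 phi_1 + 4.7278 phi_2 + 4.8016 phi_3 = 4.7278
  (R2) 4.7278 phi_1 + 6.9974 phi_2 + 4.7278 phi_3 = 4.8016
  (R3) 4.8016 phi_1 + 4.7278 phi_2 + 6.9974 phi_3 = 4.4929
Gaussian elimination:
  R2 <- R2 - (4.7278/6.9974) R1 = R2 - (0.675651) R1:  3.803057 phi_2 + 1.483594 phi_3 = 1.607257
  R3 <- R3 - (4.8016/6.9974) R1 = R3 - (0.686198) R1:  1.483594 phi_2 + 3.702553 phi_3 = 1.248694
  R3 <- R3 - (1.483594/3.803057) R2 = R3 - (0.390106) R2:  3.123794 phi_3 = 0.621694
Back-substitution:
  phi_hat_3 = 0.621694 / 3.123794 = 0.199019
  phi_hat_2 = (1.607257 - (1.483594)(0.199019)) / 3.803057 = 0.344984
  phi_hat_1 = (4.7278 - (4.7278)(0.344984) - (4.8016)(0.199019)) / 6.9974 = 0.305996
So phi_hat = [0.3060, 0.3450, 0.1990].
Therefore phi_hat_2 = 0.3450.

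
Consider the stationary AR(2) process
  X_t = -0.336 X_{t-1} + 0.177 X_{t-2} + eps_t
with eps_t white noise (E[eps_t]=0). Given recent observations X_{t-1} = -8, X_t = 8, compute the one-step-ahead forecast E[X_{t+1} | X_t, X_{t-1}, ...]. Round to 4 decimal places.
E[X_{t+1} \mid \mathcal F_t] = -4.1040

For an AR(p) model X_t = c + sum_i phi_i X_{t-i} + eps_t, the
one-step-ahead conditional mean is
  E[X_{t+1} | X_t, ...] = c + sum_i phi_i X_{t+1-i}.
Substitute known values:
  E[X_{t+1} | ...] = (-0.336) * (8) + (0.177) * (-8)
                   = -4.1040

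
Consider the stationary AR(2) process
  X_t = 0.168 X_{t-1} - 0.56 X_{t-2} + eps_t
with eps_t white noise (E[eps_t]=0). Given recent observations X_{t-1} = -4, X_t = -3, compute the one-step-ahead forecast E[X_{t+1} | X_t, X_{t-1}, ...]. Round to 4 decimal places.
E[X_{t+1} \mid \mathcal F_t] = 1.7360

For an AR(p) model X_t = c + sum_i phi_i X_{t-i} + eps_t, the
one-step-ahead conditional mean is
  E[X_{t+1} | X_t, ...] = c + sum_i phi_i X_{t+1-i}.
Substitute known values:
  E[X_{t+1} | ...] = (0.168) * (-3) + (-0.56) * (-4)
                   = 1.7360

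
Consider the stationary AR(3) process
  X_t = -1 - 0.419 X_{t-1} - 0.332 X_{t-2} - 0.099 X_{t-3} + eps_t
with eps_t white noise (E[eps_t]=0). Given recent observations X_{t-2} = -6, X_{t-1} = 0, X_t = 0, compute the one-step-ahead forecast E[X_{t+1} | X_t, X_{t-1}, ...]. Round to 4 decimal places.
E[X_{t+1} \mid \mathcal F_t] = -0.4060

For an AR(p) model X_t = c + sum_i phi_i X_{t-i} + eps_t, the
one-step-ahead conditional mean is
  E[X_{t+1} | X_t, ...] = c + sum_i phi_i X_{t+1-i}.
Substitute known values:
  E[X_{t+1} | ...] = -1 + (-0.419) * (0) + (-0.332) * (0) + (-0.099) * (-6)
                   = -0.4060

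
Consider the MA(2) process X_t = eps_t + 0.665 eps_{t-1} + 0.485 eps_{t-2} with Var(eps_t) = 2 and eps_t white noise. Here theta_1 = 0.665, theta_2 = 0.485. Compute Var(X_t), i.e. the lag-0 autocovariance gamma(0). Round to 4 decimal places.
\gamma(0) = 3.3549

For an MA(q) process X_t = eps_t + sum_i theta_i eps_{t-i} with
Var(eps_t) = sigma^2, the variance is
  gamma(0) = sigma^2 * (1 + sum_i theta_i^2).
  sum_i theta_i^2 = (0.665)^2 + (0.485)^2 = 0.442225 + 0.235225 = 0.67745.
  gamma(0) = 2 * (1 + 0.67745) = 2 * 1.67745 = 3.3549.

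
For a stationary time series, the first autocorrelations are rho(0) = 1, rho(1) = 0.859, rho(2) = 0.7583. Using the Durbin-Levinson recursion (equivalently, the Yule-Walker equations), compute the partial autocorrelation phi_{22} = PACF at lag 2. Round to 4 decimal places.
\phi_{22} = 0.0779

The PACF at lag k is phi_{kk}, the last component of the solution
to the Yule-Walker system G_k phi = r_k where
  (G_k)_{ij} = rho(|i - j|), (r_k)_i = rho(i), i,j = 1..k.
Equivalently, Durbin-Levinson gives phi_{kk} iteratively:
  phi_{11} = rho(1)
  phi_{kk} = [rho(k) - sum_{j=1..k-1} phi_{k-1,j} rho(k-j)]
            / [1 - sum_{j=1..k-1} phi_{k-1,j} rho(j)],
  phi_{k,j} = phi_{k-1,j} - phi_{kk} phi_{k-1,k-j},  j = 1..k-1.
Step k = 1:
  phi_11 = rho(1) = 0.859.
Step k = 2:
  phi_22 = [rho(2) - phi_11 rho(1)] / [1 - phi_11 rho(1)] = [0.7583 - (0.859)(0.859)] / [1 - (0.859)(0.859)]
         = 0.020419 / 0.262119 = 0.0779.
Therefore phi_{22} = 0.0779.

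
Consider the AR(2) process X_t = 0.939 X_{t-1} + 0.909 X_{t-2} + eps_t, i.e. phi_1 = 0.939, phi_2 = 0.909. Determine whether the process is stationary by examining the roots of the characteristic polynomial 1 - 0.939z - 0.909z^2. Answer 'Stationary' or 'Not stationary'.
\text{Not stationary}

The AR(p) characteristic polynomial is P(z) = 1 - 0.939z - 0.909z^2.
Stationarity requires all roots to lie outside the unit circle, i.e. |z| > 1 for every root.
Set 1 + (-0.939) z + (-0.909) z^2 = 0, i.e. a z^2 + b z + c = 0 with a = -0.909, b = -0.939, c = 1.
Discriminant D = b^2 - 4ac = (-0.939)^2 - 4*(-0.909)*1 = 0.881721 - (-3.636) = 4.517721.
D >= 0, so the roots are real: z = (-b +/- sqrt(D)) / (2a) = (0.939 +/- 2.125493) / (-1.818).
  z_1 = (0.939 + 2.125493) / (-1.818) = -1.6856,   |z_1| = 1.6856.
  z_2 = (0.939 - 2.125493) / (-1.818) = 0.6526,   |z_2| = 0.6526.
Moduli of all roots: 1.6856, 0.6526.
All moduli strictly greater than 1? No.
Verdict: Not stationary.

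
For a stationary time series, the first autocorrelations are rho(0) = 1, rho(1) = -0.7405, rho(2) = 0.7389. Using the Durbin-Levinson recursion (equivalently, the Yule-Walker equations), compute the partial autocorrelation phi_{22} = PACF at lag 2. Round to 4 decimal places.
\phi_{22} = 0.4219

The PACF at lag k is phi_{kk}, the last component of the solution
to the Yule-Walker system G_k phi = r_k where
  (G_k)_{ij} = rho(|i - j|), (r_k)_i = rho(i), i,j = 1..k.
Equivalently, Durbin-Levinson gives phi_{kk} iteratively:
  phi_{11} = rho(1)
  phi_{kk} = [rho(k) - sum_{j=1..k-1} phi_{k-1,j} rho(k-j)]
            / [1 - sum_{j=1..k-1} phi_{k-1,j} rho(j)],
  phi_{k,j} = phi_{k-1,j} - phi_{kk} phi_{k-1,k-j},  j = 1..k-1.
Step k = 1:
  phi_11 = rho(1) = -0.7405.
Step k = 2:
  phi_22 = [rho(2) - phi_11 rho(1)] / [1 - phi_11 rho(1)] = [0.7389 - (-0.7405)(-0.7405)] / [1 - (-0.7405)(-0.7405)]
         = 0.19055975 / 0.45165975 = 0.4219.
Therefore phi_{22} = 0.4219.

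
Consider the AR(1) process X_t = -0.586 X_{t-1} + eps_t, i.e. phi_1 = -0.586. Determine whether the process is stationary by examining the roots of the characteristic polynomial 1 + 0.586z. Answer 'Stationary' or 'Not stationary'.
\text{Stationary}

The AR(p) characteristic polynomial is P(z) = 1 + 0.586z.
Stationarity requires all roots to lie outside the unit circle, i.e. |z| > 1 for every root.
This is linear in z: 1 + (0.586) z = 0  =>  z = -1/(0.586) = -1.706485,  |z| = 1.706485.
Moduli of all roots: 1.7065.
All moduli strictly greater than 1? Yes.
Verdict: Stationary.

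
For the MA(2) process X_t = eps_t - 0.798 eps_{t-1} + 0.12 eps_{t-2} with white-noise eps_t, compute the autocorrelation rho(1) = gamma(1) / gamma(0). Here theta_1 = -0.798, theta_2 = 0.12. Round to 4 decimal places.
\rho(1) = -0.5413

For an MA(q) process with theta_0 = 1, the autocovariance is
  gamma(k) = sigma^2 * sum_{i=0..q-k} theta_i * theta_{i+k},
and rho(k) = gamma(k) / gamma(0). Sigma^2 cancels.
  numerator   = (1)*(-0.798) + (-0.798)*(0.12) = -0.89376.
  denominator = (1)^2 + (-0.798)^2 + (0.12)^2 = 1.651204.
  rho(1) = -0.89376 / 1.651204 = -0.5413.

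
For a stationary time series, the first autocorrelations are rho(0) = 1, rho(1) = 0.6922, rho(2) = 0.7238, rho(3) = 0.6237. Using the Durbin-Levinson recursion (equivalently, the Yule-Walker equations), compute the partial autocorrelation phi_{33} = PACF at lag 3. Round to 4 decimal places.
\phi_{33} = 0.0810

The PACF at lag k is phi_{kk}, the last component of the solution
to the Yule-Walker system G_k phi = r_k where
  (G_k)_{ij} = rho(|i - j|), (r_k)_i = rho(i), i,j = 1..k.
Equivalently, Durbin-Levinson gives phi_{kk} iteratively:
  phi_{11} = rho(1)
  phi_{kk} = [rho(k) - sum_{j=1..k-1} phi_{k-1,j} rho(k-j)]
            / [1 - sum_{j=1..k-1} phi_{k-1,j} rho(j)],
  phi_{k,j} = phi_{k-1,j} - phi_{kk} phi_{k-1,k-j},  j = 1..k-1.
Step k = 1:
  phi_11 = rho(1) = 0.6922.
Step k = 2:
  phi_22 = [rho(2) - phi_11 rho(1)] / [1 - phi_11 rho(1)] = [0.7238 - (0.6922)(0.6922)] / [1 - (0.6922)(0.6922)]
         = 0.24465916 / 0.52085916 = 0.469722.
  Update: phi_21 = phi_11 - phi_22 phi_11 = 0.6922 - (0.469722)(0.6922) = 0.367058.
Step k = 3:
  phi_33 = [rho(3) - phi_21 rho(2) - phi_22 rho(1)] / [1 - phi_21 rho(1) - phi_22 rho(2)]
    numerator   = 0.6237 - (0.367058)(0.7238) - (0.469722)(0.6922) = 0.03288148
    denominator = 1 - (0.367058)(0.6922) - (0.469722)(0.7238) = 0.4059373
  phi_33 = 0.03288148 / 0.4059373 = 0.081.
Therefore phi_{33} = 0.0810.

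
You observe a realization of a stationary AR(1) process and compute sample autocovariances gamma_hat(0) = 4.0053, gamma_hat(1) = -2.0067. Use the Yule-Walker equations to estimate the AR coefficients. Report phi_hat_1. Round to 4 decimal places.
\hat\phi_{1} = -0.5010

The Yule-Walker equations for an AR(p) process read, in matrix form,
  Gamma_p phi = r_p,   with   (Gamma_p)_{ij} = gamma(|i - j|),
                       (r_p)_i = gamma(i),   i,j = 1..p.
Substitute the sample gammas (Toeplitz matrix and right-hand side of size 1):
  Gamma_p = [[4.0053]]
  r_p     = [-2.0067]
With p = 1 this is the single equation gamma(0) phi_1 = gamma(1):
  phi_hat_1 = gamma(1) / gamma(0) = -2.0067 / 4.0053 = -0.5010.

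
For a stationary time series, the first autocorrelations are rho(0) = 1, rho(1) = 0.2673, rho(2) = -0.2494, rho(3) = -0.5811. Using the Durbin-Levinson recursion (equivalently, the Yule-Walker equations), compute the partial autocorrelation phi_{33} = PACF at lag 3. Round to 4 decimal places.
\phi_{33} = -0.4880

The PACF at lag k is phi_{kk}, the last component of the solution
to the Yule-Walker system G_k phi = r_k where
  (G_k)_{ij} = rho(|i - j|), (r_k)_i = rho(i), i,j = 1..k.
Equivalently, Durbin-Levinson gives phi_{kk} iteratively:
  phi_{11} = rho(1)
  phi_{kk} = [rho(k) - sum_{j=1..k-1} phi_{k-1,j} rho(k-j)]
            / [1 - sum_{j=1..k-1} phi_{k-1,j} rho(j)],
  phi_{k,j} = phi_{k-1,j} - phi_{kk} phi_{k-1,k-j},  j = 1..k-1.
Step k = 1:
  phi_11 = rho(1) = 0.2673.
Step k = 2:
  phi_22 = [rho(2) - phi_11 rho(1)] / [1 - phi_11 rho(1)] = [-0.2494 - (0.2673)(0.2673)] / [1 - (0.2673)(0.2673)]
         = -0.32084929 / 0.92855071 = -0.345538.
  Update: phi_21 = phi_11 - phi_22 phi_11 = 0.2673 - (-0.345538)(0.2673) = 0.359662.
Step k = 3:
  phi_33 = [rho(3) - phi_21 rho(2) - phi_22 rho(1)] / [1 - phi_21 rho(1) - phi_22 rho(2)]
    numerator   = -0.5811 - (0.359662)(-0.2494) - (-0.345538)(0.2673) = -0.39903801
    denominator = 1 - (0.359662)(0.2673) - (-0.345538)(-0.2494) = 0.81768518
  phi_33 = -0.39903801 / 0.81768518 = -0.488.
Therefore phi_{33} = -0.4880.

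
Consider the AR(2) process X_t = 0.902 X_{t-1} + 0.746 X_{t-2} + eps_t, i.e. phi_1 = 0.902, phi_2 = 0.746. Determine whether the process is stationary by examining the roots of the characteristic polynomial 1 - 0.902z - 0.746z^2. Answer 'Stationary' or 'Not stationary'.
\text{Not stationary}

The AR(p) characteristic polynomial is P(z) = 1 - 0.902z - 0.746z^2.
Stationarity requires all roots to lie outside the unit circle, i.e. |z| > 1 for every root.
Set 1 + (-0.902) z + (-0.746) z^2 = 0, i.e. a z^2 + b z + c = 0 with a = -0.746, b = -0.902, c = 1.
Discriminant D = b^2 - 4ac = (-0.902)^2 - 4*(-0.746)*1 = 0.813604 - (-2.984) = 3.797604.
D >= 0, so the roots are real: z = (-b +/- sqrt(D)) / (2a) = (0.902 +/- 1.948744) / (-1.492).
  z_1 = (0.902 + 1.948744) / (-1.492) = -1.9107,   |z_1| = 1.9107.
  z_2 = (0.902 - 1.948744) / (-1.492) = 0.7016,   |z_2| = 0.7016.
Moduli of all roots: 1.9107, 0.7016.
All moduli strictly greater than 1? No.
Verdict: Not stationary.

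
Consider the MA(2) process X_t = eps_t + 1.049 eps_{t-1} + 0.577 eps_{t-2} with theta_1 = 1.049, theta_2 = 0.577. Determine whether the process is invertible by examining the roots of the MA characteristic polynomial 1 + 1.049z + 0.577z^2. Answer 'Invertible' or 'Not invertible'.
\text{Invertible}

The MA(q) characteristic polynomial is P(z) = 1 + 1.049z + 0.577z^2.
Invertibility requires all roots to lie outside the unit circle, i.e. |z| > 1 for every root.
Set 1 + (1.049) z + (0.577) z^2 = 0, i.e. a z^2 + b z + c = 0 with a = 0.577, b = 1.049, c = 1.
Discriminant D = b^2 - 4ac = (1.049)^2 - 4*(0.577)*1 = 1.100401 - (2.308) = -1.207599.
D < 0, so the roots are the complex-conjugate pair z = (-b +/- i sqrt(-D)) / (2a) = -0.909 +/- 0.9523i.
For a conjugate pair |z|^2 = z * conj(z) = (product of roots) = c/a = 1/(0.577) = 1.733102, so |z| = sqrt(1.733102) = 1.3165 for both roots.
Moduli of all roots: 1.3165, 1.3165.
All moduli strictly greater than 1? Yes.
Verdict: Invertible.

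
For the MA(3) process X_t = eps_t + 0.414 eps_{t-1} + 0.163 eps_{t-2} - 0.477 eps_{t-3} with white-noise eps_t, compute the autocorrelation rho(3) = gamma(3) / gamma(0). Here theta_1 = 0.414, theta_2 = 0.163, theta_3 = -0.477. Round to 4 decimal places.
\rho(3) = -0.3346

For an MA(q) process with theta_0 = 1, the autocovariance is
  gamma(k) = sigma^2 * sum_{i=0..q-k} theta_i * theta_{i+k},
and rho(k) = gamma(k) / gamma(0). Sigma^2 cancels.
  numerator   = (1)*(-0.477) = -0.477.
  denominator = (1)^2 + (0.414)^2 + (0.163)^2 + (-0.477)^2 = 1.425494.
  rho(3) = -0.477 / 1.425494 = -0.3346.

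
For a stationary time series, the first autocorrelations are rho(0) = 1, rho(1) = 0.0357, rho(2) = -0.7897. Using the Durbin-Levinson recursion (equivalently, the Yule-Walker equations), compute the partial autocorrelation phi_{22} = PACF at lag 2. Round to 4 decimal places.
\phi_{22} = -0.7920

The PACF at lag k is phi_{kk}, the last component of the solution
to the Yule-Walker system G_k phi = r_k where
  (G_k)_{ij} = rho(|i - j|), (r_k)_i = rho(i), i,j = 1..k.
Equivalently, Durbin-Levinson gives phi_{kk} iteratively:
  phi_{11} = rho(1)
  phi_{kk} = [rho(k) - sum_{j=1..k-1} phi_{k-1,j} rho(k-j)]
            / [1 - sum_{j=1..k-1} phi_{k-1,j} rho(j)],
  phi_{k,j} = phi_{k-1,j} - phi_{kk} phi_{k-1,k-j},  j = 1..k-1.
Step k = 1:
  phi_11 = rho(1) = 0.0357.
Step k = 2:
  phi_22 = [rho(2) - phi_11 rho(1)] / [1 - phi_11 rho(1)] = [-0.7897 - (0.0357)(0.0357)] / [1 - (0.0357)(0.0357)]
         = -0.79097449 / 0.99872551 = -0.792.
Therefore phi_{22} = -0.7920.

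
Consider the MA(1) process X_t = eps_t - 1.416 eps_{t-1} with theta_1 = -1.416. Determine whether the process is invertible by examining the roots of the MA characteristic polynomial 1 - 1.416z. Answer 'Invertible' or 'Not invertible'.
\text{Not invertible}

The MA(q) characteristic polynomial is P(z) = 1 - 1.416z.
Invertibility requires all roots to lie outside the unit circle, i.e. |z| > 1 for every root.
This is linear in z: 1 + (-1.416) z = 0  =>  z = -1/(-1.416) = 0.706215,  |z| = 0.706215.
Moduli of all roots: 0.7062.
All moduli strictly greater than 1? No.
Verdict: Not invertible.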